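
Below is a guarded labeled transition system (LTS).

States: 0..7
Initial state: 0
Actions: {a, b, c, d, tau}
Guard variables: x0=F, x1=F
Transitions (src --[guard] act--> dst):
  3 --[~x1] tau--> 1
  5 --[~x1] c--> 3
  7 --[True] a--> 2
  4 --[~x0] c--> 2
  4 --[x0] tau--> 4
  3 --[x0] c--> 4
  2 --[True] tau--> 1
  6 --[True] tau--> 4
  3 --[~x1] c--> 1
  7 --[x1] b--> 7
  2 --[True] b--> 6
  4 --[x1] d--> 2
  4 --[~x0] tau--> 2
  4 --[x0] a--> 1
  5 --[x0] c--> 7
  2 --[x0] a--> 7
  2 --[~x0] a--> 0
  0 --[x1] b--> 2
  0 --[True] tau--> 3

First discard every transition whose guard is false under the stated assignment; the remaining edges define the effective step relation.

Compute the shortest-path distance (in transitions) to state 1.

Answer: 2

Analysis:
Breadth-first toward 1:
  Layer 0: {0}
  Layer 1: {3}
  Layer 2: {1}
1 enters at depth 2; path tau·c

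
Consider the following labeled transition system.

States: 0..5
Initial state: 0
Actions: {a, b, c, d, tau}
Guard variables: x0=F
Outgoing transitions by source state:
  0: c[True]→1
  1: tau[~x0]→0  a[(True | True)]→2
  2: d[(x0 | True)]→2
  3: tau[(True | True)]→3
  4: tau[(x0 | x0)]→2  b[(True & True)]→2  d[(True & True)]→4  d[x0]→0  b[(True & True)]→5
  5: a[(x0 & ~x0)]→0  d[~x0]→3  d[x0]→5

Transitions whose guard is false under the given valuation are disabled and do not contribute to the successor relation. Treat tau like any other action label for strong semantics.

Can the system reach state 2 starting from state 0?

Answer: REACHABLE

Trace:
Guard filter leaves 9 enabled edge(s).
depth 0: {0}
depth 1: {1}  now seen {0,1}
depth 2: {2}  now seen {0,1,2}
Reachable = {0,1,2}
witness 2: c·a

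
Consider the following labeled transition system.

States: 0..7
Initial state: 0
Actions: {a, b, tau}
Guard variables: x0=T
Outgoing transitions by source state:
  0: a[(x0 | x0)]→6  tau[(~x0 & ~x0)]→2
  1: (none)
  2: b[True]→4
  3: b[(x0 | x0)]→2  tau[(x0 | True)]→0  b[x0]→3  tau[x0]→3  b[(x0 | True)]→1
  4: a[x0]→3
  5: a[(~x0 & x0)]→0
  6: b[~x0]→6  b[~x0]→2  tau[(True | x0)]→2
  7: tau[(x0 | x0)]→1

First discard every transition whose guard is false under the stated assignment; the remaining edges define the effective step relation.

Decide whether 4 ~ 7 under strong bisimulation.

Answer: NOT BISIMILAR

Analysis:
Bisimulation quotient by refinement:
  round 0: {{0,1,2,3,4,5,6,7}}
  round 1: {{0,4},{1,5},{2},{3},{6,7}}
  round 2: {{0},{1,5},{2},{3},{4},{6},{7}}
7 equivalence class(es) (converged in 3)
4∈{4}, 7∈{7}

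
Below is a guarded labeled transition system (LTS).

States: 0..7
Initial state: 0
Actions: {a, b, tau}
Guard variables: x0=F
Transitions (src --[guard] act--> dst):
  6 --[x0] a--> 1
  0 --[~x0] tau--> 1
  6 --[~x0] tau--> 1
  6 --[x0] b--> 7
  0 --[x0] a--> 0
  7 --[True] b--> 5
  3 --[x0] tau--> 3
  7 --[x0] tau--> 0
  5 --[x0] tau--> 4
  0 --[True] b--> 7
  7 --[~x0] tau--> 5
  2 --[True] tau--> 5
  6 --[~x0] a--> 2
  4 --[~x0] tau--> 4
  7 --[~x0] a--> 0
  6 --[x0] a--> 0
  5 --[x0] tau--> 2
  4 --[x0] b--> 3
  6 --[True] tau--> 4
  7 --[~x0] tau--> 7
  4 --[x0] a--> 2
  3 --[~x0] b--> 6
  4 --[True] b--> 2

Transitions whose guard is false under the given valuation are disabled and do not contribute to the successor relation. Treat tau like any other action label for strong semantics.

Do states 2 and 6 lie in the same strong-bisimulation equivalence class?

Answer: NOT BISIMILAR

Working:
Refine partition for ~:
  P[0] = {{0,1,2,3,4,5,6,7}}
  P[1] = {{0,4},{1,5},{2},{3},{6},{7}}
  P[2] = {{0},{1,5},{2},{3},{4},{6},{7}}
stable after 3 split(s): 7 block(s)
2∈{2}, 6∈{6}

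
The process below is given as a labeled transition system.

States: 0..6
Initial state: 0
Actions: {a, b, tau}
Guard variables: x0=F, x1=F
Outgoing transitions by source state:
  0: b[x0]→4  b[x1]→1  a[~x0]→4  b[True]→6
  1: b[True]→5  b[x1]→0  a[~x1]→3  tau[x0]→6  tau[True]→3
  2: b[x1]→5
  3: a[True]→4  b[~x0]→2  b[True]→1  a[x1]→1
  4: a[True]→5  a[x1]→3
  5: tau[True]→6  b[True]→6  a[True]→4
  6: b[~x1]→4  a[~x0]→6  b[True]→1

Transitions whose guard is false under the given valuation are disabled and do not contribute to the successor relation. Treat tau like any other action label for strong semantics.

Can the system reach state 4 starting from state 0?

Answer: REACHABLE

Trace:
15 transition(s) survive guard evaluation.
L0 = {0}
L1 = {4,6}  cumulative {0,4,6}
L2 = {1,5}  cumulative {0,1,4,5,6}
L3 = {3}  cumulative {0,1,3,4,5,6}
L4 = {2}  cumulative {0,1,2,3,4,5,6}
R = {0,1,2,3,4,5,6}
Path to 4: a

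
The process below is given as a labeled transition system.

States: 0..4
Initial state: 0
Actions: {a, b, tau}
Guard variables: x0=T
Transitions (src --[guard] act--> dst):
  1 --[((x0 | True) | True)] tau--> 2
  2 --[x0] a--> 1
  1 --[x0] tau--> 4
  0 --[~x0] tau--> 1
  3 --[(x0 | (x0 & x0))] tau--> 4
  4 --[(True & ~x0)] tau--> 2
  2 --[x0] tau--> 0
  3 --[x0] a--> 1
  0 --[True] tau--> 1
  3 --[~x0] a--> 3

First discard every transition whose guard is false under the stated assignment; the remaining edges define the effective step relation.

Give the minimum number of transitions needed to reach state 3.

BFS to 3:
  L0 = {0}
  L1 = {1}
  L2 = {2,4}
3 never appears.

Answer: UNREACHABLE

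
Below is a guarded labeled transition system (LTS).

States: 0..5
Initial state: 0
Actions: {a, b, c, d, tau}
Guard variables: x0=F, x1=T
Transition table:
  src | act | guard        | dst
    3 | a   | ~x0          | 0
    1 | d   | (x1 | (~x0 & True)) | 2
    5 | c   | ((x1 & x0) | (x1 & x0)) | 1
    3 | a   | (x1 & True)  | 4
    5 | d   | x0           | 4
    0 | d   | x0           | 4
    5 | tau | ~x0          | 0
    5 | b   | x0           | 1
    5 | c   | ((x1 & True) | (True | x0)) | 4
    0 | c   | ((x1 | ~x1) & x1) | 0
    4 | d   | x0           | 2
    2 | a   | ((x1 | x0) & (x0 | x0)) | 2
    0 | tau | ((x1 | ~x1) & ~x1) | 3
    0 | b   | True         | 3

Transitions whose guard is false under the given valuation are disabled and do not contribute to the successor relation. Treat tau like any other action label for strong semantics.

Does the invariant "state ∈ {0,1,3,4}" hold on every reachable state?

Allowed set {0,1,3,4}
Reachable = {0,3,4}
  0: safe
  3: safe
  4: safe

Answer: INVARIANT HOLDS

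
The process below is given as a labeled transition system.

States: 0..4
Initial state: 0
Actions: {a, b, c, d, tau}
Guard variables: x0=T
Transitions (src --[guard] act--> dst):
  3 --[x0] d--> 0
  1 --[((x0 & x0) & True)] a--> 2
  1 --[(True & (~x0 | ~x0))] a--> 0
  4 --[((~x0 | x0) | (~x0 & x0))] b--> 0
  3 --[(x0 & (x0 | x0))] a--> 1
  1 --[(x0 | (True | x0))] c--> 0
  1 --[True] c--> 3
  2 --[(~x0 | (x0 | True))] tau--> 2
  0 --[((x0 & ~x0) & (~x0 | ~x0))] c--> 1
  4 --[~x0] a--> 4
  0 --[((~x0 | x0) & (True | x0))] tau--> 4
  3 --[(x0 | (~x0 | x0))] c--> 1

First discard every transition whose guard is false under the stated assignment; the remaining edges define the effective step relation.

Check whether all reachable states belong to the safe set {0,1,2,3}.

Answer: INVARIANT VIOLATED at state 4

Trace:
Safe = {0,1,2,3}
Reachable = {0,4}
  0: safe
  4: outside
reach 4 via tau — violates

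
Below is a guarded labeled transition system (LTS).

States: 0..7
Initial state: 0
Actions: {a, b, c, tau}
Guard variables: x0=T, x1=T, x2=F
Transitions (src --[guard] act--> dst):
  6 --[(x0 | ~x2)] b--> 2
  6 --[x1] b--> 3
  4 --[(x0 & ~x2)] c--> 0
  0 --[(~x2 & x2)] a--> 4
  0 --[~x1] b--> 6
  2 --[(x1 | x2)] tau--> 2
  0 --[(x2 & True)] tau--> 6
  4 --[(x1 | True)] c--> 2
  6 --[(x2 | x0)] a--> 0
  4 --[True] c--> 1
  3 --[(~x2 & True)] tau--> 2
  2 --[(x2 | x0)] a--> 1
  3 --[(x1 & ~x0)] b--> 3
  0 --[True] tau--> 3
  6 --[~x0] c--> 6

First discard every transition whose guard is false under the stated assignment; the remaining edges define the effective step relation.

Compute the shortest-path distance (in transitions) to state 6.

Answer: UNREACHABLE

Working:
BFS to 6:
  depth 0: {0}
  depth 1: {3}
  depth 2: {2}
  depth 3: {1}
6 never appears.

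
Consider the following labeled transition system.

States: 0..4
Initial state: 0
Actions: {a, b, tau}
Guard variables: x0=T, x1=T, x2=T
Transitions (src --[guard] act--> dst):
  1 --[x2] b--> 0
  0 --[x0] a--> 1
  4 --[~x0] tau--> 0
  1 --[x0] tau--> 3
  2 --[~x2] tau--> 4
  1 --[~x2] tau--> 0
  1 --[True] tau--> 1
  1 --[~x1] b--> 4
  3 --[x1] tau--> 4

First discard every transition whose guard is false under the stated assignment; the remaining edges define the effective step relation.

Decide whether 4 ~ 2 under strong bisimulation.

Refine partition for ~:
  π0 = {{0,1,2,3,4}}
  π1 = {{0},{1},{2,4},{3}}
stable after 2 split(s): 4 block(s)
class of 4: {2,4}; class of 2: {2,4}

Answer: BISIMILAR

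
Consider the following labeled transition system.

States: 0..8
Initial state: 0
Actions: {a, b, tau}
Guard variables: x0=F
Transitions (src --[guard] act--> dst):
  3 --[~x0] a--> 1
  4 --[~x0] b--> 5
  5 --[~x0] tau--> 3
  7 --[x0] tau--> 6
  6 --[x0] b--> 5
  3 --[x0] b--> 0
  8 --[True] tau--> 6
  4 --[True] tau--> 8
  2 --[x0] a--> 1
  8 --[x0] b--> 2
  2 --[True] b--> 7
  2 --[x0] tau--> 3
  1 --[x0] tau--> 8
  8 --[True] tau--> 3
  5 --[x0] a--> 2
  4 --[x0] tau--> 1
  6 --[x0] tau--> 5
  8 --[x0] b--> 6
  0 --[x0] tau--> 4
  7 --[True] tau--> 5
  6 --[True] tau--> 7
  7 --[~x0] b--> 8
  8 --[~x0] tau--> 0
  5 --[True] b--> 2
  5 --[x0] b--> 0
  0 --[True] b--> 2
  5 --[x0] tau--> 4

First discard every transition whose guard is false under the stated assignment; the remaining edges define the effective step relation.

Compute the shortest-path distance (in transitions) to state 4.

BFS to 4:
  L0 = {0}
  L1 = {2}
  L2 = {7}
  L3 = {5,8}
  L4 = {3,6}
  L5 = {1}
4 never appears.

Answer: UNREACHABLE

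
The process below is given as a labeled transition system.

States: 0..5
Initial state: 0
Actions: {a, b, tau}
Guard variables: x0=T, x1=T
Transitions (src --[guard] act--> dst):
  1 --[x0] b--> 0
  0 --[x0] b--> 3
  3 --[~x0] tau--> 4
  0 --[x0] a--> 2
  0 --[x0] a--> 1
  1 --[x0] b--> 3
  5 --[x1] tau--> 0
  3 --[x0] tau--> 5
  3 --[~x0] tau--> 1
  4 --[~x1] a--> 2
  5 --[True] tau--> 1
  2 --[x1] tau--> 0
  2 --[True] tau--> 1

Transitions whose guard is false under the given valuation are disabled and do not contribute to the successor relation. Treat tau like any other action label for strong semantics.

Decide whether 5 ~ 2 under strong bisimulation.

Answer: BISIMILAR

Working:
Bisimulation quotient by refinement:
  round 0: {{0,1,2,3,4,5}}
  round 1: {{0},{1},{2,3,5},{4}}
  round 2: {{0},{1},{2,5},{3},{4}}
5 equivalence class(es) (converged in 3)
class of 5: {2,5}; class of 2: {2,5}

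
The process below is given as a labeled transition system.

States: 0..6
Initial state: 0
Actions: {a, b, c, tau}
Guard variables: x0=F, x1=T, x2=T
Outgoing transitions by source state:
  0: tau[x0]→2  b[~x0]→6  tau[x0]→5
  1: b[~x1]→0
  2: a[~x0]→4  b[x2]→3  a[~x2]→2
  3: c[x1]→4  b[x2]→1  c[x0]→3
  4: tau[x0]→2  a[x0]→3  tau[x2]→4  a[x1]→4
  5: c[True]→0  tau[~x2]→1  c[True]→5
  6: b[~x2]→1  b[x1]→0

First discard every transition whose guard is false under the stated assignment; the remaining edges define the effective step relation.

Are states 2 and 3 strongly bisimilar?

Compute ~ classes (split until stable):
  π0 = {{0,1,2,3,4,5,6}}
  π1 = {{0,6},{1},{2},{3},{4},{5}}
stable after 2 split(s): 6 block(s)
2∈{2}, 3∈{3}

Answer: NOT BISIMILAR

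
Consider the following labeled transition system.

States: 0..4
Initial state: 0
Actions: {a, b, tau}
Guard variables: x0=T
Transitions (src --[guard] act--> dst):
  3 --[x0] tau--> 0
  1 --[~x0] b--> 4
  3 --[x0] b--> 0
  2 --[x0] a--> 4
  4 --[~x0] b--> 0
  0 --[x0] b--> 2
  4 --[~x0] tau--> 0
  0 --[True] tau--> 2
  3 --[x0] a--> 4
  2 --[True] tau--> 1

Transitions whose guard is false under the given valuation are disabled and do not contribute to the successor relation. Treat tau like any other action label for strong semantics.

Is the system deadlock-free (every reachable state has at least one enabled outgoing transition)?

R = {0,1,2,4}
  0: b→2  tau→2  [deg 2]
  1: ∅  [deadlock]
  2: a→4  tau→1  [deg 2]
  4: ∅  [deadlock]
Path to 1: b·tau

Answer: DEADLOCK at state 1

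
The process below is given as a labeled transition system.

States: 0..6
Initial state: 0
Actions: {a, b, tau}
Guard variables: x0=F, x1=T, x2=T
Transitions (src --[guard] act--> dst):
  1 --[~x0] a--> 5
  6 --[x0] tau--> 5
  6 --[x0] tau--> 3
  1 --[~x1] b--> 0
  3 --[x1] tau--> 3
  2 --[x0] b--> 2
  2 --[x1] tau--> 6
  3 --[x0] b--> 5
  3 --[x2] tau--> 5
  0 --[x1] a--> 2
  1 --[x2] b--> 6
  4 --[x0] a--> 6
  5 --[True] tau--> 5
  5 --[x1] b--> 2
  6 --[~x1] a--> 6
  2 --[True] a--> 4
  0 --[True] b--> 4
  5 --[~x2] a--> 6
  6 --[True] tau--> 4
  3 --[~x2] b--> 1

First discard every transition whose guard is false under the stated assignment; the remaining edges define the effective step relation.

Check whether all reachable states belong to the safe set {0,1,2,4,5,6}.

Allowed set {0,1,2,4,5,6}
R = {0,2,4,6}
  0: ok
  2: ok
  4: ok
  6: ok

Answer: INVARIANT HOLDS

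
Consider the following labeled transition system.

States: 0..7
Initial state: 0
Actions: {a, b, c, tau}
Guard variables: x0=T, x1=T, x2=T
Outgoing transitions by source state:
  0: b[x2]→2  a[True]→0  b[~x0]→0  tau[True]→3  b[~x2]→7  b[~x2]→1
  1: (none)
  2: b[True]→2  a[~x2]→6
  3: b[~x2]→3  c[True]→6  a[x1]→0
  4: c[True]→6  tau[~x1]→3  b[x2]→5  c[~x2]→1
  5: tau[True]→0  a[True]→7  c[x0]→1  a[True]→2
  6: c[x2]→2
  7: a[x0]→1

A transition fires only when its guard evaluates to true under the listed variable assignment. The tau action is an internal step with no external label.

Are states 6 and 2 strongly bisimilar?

Refine partition for ~:
  π0 = {{0,1,2,3,4,5,6,7}}
  π1 = {{0},{1},{2},{3},{4},{5},{6},{7}}
Fixed point at round 2; 8 class(es).
6∈{6}, 2∈{2}

Answer: NOT BISIMILAR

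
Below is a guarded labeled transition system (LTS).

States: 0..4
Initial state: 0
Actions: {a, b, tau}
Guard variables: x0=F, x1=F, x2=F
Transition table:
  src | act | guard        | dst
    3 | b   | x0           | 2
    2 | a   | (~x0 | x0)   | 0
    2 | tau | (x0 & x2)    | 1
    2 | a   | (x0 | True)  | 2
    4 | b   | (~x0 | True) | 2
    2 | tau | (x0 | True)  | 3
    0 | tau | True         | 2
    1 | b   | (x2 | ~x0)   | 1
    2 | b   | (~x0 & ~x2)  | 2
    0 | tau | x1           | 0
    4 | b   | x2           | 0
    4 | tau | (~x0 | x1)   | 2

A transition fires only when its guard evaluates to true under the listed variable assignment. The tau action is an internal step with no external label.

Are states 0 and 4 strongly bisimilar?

Refine partition for ~:
  round 0: {{0,1,2,3,4}}
  round 1: {{0},{1},{2},{3},{4}}
5 equivalence class(es) (converged in 2)
[0]={0}  [4]={4}

Answer: NOT BISIMILAR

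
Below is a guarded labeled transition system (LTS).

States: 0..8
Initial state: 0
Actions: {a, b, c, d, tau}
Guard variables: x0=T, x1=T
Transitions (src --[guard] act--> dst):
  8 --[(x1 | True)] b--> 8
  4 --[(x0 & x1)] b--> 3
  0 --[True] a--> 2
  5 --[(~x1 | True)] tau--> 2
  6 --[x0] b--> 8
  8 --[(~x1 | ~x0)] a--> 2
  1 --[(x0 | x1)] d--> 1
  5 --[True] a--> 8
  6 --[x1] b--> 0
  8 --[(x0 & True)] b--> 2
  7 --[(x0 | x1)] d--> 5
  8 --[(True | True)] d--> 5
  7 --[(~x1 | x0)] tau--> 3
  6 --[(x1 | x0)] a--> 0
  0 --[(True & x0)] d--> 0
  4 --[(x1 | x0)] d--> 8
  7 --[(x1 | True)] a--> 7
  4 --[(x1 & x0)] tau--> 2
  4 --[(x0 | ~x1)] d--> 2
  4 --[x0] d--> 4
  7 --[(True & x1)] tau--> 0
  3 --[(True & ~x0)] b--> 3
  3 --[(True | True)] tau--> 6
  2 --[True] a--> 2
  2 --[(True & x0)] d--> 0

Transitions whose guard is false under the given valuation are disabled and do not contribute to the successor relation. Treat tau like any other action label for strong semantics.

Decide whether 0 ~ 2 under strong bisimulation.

Bisimulation quotient by refinement:
  round 0: {{0,1,2,3,4,5,6,7,8}}
  round 1: {{0,2},{1},{3},{4},{5},{6},{7},{8}}
Fixed point at round 2; 8 class(es).
0∈{0,2}, 2∈{0,2}

Answer: BISIMILAR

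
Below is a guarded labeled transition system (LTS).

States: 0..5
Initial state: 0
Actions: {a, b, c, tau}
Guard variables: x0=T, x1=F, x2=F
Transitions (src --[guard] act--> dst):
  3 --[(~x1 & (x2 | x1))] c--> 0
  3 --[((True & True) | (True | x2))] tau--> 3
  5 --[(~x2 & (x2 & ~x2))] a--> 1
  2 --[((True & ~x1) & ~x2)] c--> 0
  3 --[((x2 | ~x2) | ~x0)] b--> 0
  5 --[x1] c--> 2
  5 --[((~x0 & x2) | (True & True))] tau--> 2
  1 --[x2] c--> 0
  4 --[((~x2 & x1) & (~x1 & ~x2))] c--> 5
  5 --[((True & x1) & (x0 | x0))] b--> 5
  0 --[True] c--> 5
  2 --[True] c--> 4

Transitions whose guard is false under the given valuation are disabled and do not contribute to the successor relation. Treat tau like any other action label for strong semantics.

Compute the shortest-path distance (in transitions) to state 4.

Answer: 3

Analysis:
BFS to 4:
  L0 = {0}
  L1 = {5}
  L2 = {2}
  L3 = {4}
4 enters at depth 3; path c·tau·c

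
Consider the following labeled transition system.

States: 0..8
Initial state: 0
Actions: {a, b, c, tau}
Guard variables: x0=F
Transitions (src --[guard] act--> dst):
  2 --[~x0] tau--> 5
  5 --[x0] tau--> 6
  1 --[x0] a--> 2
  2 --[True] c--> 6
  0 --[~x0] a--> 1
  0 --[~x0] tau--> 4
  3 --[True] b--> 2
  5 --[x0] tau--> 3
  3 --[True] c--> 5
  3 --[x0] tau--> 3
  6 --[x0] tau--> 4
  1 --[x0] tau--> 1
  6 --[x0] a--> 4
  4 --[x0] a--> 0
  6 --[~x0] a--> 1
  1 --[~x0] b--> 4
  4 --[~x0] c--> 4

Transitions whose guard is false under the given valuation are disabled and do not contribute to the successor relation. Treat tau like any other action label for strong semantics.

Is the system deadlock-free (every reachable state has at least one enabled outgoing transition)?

Reach set: {0,1,4}
  0: a→1  tau→4  [deg 2]
  1: b→4  [deg 1]
  4: c→4  [deg 1]

Answer: DEADLOCK-FREE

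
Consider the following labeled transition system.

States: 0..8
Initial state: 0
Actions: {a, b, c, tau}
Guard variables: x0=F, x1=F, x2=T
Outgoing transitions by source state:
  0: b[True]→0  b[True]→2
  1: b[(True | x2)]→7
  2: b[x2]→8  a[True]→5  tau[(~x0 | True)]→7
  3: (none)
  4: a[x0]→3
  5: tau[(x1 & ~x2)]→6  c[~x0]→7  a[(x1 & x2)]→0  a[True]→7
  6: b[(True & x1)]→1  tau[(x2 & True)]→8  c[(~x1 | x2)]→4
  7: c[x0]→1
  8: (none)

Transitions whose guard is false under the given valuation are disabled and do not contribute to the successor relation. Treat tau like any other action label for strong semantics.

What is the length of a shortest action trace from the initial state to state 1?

Answer: UNREACHABLE

Analysis:
Layered search for 1:
  depth 0: {0}
  depth 1: {2}
  depth 2: {5,7,8}
1 never appears.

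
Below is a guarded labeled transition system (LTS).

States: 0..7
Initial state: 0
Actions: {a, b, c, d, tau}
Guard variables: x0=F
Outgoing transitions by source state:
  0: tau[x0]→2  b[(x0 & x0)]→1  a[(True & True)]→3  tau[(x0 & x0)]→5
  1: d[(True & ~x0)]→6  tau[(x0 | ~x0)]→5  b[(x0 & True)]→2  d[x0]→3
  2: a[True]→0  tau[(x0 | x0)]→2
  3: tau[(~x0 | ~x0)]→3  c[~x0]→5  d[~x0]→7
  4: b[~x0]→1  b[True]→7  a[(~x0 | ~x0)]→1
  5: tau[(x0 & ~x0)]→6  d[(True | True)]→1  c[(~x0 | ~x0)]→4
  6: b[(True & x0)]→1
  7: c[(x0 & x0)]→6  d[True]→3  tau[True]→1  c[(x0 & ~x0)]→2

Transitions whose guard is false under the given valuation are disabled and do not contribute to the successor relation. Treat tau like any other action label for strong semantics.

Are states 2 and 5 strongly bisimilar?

Refine partition for ~:
  round 0: {{0,1,2,3,4,5,6,7}}
  round 1: {{0,2},{1,7},{3},{4},{5},{6}}
  round 2: {{0},{1},{2},{3},{4},{5},{6},{7}}
Fixed point at round 3; 8 class(es).
class of 2: {2}; class of 5: {5}

Answer: NOT BISIMILAR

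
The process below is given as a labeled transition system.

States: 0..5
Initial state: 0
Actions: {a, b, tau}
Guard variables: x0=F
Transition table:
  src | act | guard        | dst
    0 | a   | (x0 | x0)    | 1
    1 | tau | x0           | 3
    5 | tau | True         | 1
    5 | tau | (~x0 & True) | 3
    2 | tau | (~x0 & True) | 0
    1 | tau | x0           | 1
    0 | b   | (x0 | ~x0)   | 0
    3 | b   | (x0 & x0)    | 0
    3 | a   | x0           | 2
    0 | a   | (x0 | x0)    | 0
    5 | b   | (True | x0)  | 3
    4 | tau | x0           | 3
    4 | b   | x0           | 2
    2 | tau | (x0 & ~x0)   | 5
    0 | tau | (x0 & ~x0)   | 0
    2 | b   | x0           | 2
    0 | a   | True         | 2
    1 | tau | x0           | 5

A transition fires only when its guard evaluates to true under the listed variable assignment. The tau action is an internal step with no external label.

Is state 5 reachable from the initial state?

6 transition(s) survive guard evaluation.
depth 0: {0}
depth 1: {2}  now seen {0,2}
Reachable = {0,2}

Answer: UNREACHABLE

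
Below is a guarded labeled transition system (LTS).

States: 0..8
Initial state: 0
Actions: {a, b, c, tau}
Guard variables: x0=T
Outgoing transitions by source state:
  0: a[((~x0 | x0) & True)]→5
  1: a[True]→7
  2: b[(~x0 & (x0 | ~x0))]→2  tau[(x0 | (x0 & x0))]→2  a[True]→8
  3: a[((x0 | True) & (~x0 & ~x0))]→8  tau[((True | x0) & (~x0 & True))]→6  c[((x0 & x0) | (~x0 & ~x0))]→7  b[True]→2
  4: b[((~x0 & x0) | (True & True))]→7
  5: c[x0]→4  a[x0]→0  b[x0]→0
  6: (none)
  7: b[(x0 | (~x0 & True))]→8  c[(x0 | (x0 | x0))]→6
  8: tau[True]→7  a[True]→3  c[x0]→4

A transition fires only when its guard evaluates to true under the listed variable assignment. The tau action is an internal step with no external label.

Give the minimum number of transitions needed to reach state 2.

Answer: 6

Analysis:
Layered search for 2:
  Layer 0: {0}
  Layer 1: {5}
  Layer 2: {4}
  Layer 3: {7}
  Layer 4: {6,8}
  Layer 5: {3}
  Layer 6: {2}
first hit 2 at d=6 via a·c·b·b·a·b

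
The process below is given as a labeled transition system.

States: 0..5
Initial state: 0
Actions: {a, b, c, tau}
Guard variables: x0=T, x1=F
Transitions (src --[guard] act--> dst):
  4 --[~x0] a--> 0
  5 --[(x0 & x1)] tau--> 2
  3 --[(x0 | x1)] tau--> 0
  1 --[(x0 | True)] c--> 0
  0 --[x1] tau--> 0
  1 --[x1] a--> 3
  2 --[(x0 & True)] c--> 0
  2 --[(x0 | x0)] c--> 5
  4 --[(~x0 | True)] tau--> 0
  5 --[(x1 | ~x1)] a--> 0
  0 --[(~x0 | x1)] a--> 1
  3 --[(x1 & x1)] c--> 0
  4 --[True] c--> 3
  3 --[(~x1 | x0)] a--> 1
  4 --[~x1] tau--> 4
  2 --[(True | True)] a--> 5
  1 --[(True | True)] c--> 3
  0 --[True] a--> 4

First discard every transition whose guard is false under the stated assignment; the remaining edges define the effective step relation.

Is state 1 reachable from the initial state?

12 transition(s) survive guard evaluation.
Layer 0: {0}
Layer 1: {4}  now seen {0,4}
Layer 2: {3}  now seen {0,3,4}
Layer 3: {1}  now seen {0,1,3,4}
R = {0,1,3,4}
trace reaching 1: a·c·a

Answer: REACHABLE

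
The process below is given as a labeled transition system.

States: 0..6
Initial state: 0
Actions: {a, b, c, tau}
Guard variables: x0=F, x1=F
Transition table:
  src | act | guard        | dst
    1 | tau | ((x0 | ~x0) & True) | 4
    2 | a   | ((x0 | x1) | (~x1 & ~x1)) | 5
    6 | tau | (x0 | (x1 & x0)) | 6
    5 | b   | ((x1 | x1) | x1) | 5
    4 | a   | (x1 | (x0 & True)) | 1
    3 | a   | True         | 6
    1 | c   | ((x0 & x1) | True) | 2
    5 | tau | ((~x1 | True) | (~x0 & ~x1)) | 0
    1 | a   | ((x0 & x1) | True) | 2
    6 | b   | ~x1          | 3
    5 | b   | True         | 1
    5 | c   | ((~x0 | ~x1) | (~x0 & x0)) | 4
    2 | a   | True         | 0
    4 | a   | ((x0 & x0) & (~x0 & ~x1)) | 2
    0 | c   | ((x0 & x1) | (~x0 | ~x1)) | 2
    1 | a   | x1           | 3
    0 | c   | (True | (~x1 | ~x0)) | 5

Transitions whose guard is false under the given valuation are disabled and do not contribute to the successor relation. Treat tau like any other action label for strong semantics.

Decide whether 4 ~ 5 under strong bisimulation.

Answer: NOT BISIMILAR

Working:
Refine partition for ~:
  π0 = {{0,1,2,3,4,5,6}}
  π1 = {{0},{1},{2,3},{4},{5},{6}}
  π2 = {{0},{1},{2},{3},{4},{5},{6}}
Fixed point at round 3; 7 class(es).
[4]={4}  [5]={5}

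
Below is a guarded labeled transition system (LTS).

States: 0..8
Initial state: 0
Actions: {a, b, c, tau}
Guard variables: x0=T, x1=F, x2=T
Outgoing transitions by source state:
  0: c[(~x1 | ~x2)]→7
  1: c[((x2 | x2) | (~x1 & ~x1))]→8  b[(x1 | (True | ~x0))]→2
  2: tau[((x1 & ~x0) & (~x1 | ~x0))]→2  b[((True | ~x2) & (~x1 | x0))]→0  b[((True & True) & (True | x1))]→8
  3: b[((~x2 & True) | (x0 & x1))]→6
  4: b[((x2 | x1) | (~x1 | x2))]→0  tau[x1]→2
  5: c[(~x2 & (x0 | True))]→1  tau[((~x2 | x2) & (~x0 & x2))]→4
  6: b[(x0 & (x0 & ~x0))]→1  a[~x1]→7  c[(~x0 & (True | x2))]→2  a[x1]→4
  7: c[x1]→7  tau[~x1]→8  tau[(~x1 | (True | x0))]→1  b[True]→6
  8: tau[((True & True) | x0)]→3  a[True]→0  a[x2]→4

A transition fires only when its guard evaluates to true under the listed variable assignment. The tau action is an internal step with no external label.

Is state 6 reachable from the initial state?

Guard filter leaves 13 enabled edge(s).
Layer 0: {0}
Layer 1: {7}  now seen {0,7}
Layer 2: {1,6,8}  now seen {0,1,6,7,8}
Layer 3: {2,3,4}  now seen {0,1,2,3,4,6,7,8}
Reach set: {0,1,2,3,4,6,7,8}
witness 6: c·b

Answer: REACHABLE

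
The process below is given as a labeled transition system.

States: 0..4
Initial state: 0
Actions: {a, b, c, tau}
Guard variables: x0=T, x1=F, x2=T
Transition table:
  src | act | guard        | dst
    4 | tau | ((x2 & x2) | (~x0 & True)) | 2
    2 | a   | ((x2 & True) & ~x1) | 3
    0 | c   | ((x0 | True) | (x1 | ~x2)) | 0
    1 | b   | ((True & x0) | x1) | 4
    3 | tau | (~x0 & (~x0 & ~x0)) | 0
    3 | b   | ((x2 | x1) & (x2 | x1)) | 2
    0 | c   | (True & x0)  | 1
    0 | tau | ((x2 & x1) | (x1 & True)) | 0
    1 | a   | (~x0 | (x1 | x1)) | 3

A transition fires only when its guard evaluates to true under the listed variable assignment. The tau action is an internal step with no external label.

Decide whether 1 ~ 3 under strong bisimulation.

Refine partition for ~:
  round 0: {{0,1,2,3,4}}
  round 1: {{0},{1,3},{2},{4}}
  round 2: {{0},{1},{2},{3},{4}}
Fixed point at round 3; 5 class(es).
class of 1: {1}; class of 3: {3}

Answer: NOT BISIMILAR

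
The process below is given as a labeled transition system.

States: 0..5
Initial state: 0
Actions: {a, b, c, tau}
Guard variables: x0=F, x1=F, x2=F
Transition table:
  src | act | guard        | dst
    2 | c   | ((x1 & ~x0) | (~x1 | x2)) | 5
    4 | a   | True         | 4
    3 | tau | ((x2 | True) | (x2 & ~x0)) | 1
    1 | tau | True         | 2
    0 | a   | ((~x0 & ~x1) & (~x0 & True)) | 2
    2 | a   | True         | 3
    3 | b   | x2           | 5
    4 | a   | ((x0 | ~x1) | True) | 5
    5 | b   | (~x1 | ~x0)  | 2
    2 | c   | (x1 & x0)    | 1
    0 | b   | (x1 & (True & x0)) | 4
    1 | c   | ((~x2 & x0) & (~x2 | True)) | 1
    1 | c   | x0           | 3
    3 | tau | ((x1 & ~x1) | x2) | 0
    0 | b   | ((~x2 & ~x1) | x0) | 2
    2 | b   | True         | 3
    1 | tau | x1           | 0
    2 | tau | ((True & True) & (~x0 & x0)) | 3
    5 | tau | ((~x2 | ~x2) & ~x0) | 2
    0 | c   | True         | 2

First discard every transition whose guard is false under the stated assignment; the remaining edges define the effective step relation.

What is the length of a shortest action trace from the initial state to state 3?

Answer: 2

Trace:
Layered search for 3:
  L0 = {0}
  L1 = {2}
  L2 = {3,5}
first hit 3 at d=2 via a·a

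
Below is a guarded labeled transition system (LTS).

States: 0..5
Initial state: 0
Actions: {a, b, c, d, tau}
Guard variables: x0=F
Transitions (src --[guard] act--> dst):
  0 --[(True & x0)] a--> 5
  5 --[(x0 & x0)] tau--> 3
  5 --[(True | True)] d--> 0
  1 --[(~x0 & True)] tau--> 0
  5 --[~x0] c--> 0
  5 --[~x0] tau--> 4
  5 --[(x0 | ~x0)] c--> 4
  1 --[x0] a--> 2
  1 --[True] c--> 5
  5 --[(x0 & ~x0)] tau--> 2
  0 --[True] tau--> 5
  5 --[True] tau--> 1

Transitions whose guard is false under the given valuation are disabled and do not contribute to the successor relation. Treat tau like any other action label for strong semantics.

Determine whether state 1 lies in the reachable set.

Guard filter leaves 8 enabled edge(s).
Layer 0: {0}
Layer 1: {5}  now seen {0,5}
Layer 2: {1,4}  now seen {0,1,4,5}
R = {0,1,4,5}
witness 1: tau·tau

Answer: REACHABLE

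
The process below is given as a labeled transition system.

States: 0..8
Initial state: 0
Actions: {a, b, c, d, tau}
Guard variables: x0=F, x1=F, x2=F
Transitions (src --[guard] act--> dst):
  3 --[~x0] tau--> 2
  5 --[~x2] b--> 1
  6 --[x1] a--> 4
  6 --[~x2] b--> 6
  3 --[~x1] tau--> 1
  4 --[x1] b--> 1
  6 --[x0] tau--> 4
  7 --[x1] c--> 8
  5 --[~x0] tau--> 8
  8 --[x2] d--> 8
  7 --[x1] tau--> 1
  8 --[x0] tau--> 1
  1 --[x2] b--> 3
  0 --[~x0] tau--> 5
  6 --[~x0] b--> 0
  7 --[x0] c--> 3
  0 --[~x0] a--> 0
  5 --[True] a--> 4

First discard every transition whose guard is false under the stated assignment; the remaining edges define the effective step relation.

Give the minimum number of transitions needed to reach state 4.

Answer: 2

Trace:
Layered search for 4:
  Layer 0: {0}
  Layer 1: {5}
  Layer 2: {1,4,8}
first hit 4 at d=2 via tau·a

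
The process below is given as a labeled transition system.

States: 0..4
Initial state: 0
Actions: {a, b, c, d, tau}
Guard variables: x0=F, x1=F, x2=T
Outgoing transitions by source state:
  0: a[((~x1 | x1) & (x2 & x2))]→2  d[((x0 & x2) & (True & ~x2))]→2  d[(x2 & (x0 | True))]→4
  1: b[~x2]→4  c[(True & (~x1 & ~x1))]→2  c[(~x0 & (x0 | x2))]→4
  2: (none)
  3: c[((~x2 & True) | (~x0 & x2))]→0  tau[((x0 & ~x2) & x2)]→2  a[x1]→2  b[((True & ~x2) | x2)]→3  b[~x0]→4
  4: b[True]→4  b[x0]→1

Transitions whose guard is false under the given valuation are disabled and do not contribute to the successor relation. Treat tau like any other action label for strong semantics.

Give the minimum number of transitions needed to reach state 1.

Breadth-first toward 1:
  L0 = {0}
  L1 = {2,4}
1 never appears.

Answer: UNREACHABLE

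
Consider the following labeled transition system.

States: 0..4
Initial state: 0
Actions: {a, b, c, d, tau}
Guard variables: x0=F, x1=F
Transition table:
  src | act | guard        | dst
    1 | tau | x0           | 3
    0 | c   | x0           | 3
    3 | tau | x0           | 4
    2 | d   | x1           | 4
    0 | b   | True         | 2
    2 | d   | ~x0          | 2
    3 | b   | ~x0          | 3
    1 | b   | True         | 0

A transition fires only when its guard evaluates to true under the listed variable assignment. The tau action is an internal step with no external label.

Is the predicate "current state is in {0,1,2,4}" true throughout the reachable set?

Answer: INVARIANT HOLDS

Trace:
Allowed set {0,1,2,4}
R = {0,2}
  0: ok
  2: ok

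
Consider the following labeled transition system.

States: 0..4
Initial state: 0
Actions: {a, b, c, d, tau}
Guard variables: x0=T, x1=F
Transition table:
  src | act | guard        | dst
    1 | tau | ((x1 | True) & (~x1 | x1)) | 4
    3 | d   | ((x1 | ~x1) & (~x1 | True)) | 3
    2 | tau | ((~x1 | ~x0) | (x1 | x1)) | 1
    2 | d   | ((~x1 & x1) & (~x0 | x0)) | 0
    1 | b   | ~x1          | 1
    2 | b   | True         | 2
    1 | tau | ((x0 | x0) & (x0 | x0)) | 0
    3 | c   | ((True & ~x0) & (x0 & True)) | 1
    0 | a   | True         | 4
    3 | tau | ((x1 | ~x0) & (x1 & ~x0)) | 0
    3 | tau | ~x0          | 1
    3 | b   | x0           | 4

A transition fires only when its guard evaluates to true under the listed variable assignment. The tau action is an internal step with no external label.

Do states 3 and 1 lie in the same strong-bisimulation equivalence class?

Compute ~ classes (split until stable):
  P[0] = {{0,1,2,3,4}}
  P[1] = {{0},{1,2},{3},{4}}
  P[2] = {{0},{1},{2},{3},{4}}
Fixed point at round 3; 5 class(es).
[3]={3}  [1]={1}

Answer: NOT BISIMILAR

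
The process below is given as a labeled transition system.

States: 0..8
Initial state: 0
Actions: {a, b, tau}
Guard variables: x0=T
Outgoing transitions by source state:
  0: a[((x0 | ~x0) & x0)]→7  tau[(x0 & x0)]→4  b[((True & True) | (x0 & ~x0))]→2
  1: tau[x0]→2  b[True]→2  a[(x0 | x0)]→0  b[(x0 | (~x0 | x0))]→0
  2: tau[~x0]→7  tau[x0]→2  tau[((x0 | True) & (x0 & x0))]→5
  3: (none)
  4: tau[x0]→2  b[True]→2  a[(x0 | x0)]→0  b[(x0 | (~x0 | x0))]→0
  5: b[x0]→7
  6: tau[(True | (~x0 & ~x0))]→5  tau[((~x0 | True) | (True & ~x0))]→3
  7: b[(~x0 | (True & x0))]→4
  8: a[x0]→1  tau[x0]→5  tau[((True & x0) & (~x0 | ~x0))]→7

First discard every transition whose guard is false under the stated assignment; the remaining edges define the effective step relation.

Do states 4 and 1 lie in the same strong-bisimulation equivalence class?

Answer: BISIMILAR

Trace:
Bisimulation quotient by refinement:
  round 0: {{0,1,2,3,4,5,6,7,8}}
  round 1: {{0,1,4},{2,6},{3},{5,7},{8}}
  round 2: {{0},{1,4},{2},{3},{5},{6},{7},{8}}
stable after 3 split(s): 8 block(s)
4∈{1,4}, 1∈{1,4}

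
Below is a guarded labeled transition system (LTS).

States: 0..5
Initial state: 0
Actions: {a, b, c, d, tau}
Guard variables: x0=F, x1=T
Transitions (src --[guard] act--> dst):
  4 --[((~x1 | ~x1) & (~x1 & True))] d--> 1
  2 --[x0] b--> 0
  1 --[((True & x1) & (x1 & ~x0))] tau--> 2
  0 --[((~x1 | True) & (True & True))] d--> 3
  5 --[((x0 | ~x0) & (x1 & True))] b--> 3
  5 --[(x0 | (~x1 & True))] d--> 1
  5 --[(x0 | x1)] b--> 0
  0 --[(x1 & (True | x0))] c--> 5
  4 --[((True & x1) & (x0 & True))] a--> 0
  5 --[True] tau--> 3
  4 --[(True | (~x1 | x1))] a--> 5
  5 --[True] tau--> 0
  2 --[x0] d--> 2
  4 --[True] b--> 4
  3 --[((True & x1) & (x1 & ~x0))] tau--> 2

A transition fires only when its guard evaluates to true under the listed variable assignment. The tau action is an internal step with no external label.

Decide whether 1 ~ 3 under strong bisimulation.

Answer: BISIMILAR

Working:
Refine partition for ~:
  P[0] = {{0,1,2,3,4,5}}
  P[1] = {{0},{1,3},{2},{4},{5}}
Fixed point at round 2; 5 class(es).
class of 1: {1,3}; class of 3: {1,3}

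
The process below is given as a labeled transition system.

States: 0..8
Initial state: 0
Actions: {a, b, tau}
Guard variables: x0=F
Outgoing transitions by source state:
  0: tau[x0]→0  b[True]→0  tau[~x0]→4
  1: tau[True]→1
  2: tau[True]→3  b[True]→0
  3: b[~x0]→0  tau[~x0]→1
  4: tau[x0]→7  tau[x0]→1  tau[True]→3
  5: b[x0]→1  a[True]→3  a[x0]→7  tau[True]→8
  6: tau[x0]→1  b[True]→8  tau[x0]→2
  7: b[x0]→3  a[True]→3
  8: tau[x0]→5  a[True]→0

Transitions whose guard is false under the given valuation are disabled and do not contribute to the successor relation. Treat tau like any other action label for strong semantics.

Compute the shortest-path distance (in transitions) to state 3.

Answer: 2

Analysis:
Breadth-first toward 3:
  Layer 0: {0}
  Layer 1: {4}
  Layer 2: {3}
first hit 3 at d=2 via tau·tau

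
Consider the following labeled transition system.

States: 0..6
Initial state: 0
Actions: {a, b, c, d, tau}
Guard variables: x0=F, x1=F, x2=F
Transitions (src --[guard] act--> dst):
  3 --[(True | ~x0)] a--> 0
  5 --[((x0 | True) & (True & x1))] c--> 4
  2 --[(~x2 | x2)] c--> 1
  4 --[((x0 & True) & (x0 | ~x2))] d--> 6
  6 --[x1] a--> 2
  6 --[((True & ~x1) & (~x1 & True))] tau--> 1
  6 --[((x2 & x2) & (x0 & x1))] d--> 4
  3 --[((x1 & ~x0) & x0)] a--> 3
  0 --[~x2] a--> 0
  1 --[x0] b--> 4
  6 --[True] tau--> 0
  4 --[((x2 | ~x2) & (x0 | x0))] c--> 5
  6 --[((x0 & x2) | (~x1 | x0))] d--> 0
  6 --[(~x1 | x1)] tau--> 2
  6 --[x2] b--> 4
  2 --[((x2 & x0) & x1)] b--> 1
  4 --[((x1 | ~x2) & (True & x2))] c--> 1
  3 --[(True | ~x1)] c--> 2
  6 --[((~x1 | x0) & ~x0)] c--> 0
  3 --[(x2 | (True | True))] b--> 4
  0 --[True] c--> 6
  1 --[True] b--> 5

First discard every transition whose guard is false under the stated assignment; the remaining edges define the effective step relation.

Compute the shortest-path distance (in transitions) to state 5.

Layered search for 5:
  L0 = {0}
  L1 = {6}
  L2 = {1,2}
  L3 = {5}
depth(5)=3, e.g. c·tau·b

Answer: 3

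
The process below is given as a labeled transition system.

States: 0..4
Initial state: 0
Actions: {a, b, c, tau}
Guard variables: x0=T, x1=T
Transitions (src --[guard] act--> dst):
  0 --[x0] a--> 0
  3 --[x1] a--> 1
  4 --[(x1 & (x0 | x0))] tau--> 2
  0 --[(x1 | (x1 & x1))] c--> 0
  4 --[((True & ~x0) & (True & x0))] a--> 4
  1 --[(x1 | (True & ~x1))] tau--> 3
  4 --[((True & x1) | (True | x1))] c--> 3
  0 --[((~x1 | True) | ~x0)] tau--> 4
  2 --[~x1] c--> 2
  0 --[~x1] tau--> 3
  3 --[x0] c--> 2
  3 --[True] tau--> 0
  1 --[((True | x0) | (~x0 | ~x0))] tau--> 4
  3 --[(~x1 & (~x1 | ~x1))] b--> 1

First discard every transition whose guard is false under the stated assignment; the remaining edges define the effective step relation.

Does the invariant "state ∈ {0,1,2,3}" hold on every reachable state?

Inv-set: {0,1,2,3}
R = {0,1,2,3,4}
  0: safe
  1: safe
  2: safe
  3: safe
  4: VIOLATES
counterexample path to 4: tau

Answer: INVARIANT VIOLATED at state 4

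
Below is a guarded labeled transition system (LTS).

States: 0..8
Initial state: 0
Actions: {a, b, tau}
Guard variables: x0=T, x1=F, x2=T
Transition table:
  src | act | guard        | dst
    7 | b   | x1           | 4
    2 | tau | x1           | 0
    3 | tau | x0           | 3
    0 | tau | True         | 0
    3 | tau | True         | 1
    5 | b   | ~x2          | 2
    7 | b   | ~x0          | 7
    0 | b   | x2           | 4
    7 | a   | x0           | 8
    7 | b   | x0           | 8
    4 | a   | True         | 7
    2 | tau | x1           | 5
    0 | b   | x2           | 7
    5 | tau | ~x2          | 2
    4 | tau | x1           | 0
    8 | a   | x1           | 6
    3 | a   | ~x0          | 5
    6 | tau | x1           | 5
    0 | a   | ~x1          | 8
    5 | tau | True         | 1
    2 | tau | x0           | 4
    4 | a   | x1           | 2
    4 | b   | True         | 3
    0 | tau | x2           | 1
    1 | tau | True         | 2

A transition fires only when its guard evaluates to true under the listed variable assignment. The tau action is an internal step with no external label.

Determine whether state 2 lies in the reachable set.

Guard filter leaves 14 enabled edge(s).
Layer 0: {0}
Layer 1: {1,4,7,8}  now seen {0,1,4,7,8}
Layer 2: {2,3}  now seen {0,1,2,3,4,7,8}
Reachable = {0,1,2,3,4,7,8}
trace reaching 2: tau·tau

Answer: REACHABLE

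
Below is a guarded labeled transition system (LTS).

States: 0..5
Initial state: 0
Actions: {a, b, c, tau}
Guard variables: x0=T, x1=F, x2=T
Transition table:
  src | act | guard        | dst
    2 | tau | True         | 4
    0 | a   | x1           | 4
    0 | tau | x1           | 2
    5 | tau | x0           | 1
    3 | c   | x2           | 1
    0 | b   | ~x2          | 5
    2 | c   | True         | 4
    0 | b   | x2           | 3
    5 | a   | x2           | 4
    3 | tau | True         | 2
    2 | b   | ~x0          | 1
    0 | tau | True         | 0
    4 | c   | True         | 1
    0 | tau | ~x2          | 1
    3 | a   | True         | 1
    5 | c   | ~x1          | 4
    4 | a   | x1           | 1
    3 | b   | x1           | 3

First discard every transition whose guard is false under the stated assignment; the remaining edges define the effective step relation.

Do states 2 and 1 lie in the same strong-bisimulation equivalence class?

Refine partition for ~:
  round 0: {{0,1,2,3,4,5}}
  round 1: {{0},{1},{2},{3,5},{4}}
  round 2: {{0},{1},{2},{3},{4},{5}}
6 equivalence class(es) (converged in 3)
[2]={2}  [1]={1}

Answer: NOT BISIMILAR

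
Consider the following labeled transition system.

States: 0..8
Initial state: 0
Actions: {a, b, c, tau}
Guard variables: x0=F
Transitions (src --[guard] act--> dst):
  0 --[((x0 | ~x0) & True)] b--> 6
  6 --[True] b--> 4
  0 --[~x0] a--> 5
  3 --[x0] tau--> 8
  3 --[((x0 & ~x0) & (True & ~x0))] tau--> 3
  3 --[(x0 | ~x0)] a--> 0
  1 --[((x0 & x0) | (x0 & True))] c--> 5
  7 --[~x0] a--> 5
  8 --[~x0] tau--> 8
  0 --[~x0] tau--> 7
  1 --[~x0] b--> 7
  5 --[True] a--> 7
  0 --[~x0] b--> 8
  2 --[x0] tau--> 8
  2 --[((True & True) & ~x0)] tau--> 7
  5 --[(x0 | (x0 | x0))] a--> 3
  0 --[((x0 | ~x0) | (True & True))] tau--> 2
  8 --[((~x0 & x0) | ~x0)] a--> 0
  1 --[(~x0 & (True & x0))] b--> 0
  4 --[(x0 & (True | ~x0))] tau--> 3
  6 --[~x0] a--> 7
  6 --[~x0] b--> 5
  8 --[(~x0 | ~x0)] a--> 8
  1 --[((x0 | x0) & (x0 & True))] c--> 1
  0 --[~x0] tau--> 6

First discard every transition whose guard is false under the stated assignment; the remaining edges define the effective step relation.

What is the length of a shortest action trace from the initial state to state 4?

Answer: 2

Working:
BFS to 4:
  Layer 0: {0}
  Layer 1: {2,5,6,7,8}
  Layer 2: {4}
first hit 4 at d=2 via b·b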